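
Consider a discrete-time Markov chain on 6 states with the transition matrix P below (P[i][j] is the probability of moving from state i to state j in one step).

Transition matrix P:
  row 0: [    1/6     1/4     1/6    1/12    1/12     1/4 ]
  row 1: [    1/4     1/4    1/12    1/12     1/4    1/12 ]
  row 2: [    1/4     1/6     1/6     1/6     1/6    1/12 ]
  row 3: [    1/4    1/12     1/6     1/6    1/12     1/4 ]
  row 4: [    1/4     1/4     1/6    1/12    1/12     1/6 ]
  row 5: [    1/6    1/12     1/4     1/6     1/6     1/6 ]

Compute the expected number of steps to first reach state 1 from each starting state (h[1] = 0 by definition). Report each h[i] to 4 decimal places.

First-step conditioning: h[1] = 0; for i ≠ 1, h[i] = 1 + Σ_k P[i][k]·h[k].
  h[0] = 1 + 1/6·h[0] + 1/6·h[2] + 1/12·h[3] + 1/12·h[4] + 1/4·h[5]
  h[2] = 1 + 1/4·h[0] + 1/6·h[2] + 1/6·h[3] + 1/6·h[4] + 1/12·h[5]
  h[3] = 1 + 1/4·h[0] + 1/6·h[2] + 1/6·h[3] + 1/12·h[4] + 1/4·h[5]
  h[4] = 1 + 1/4·h[0] + 1/6·h[2] + 1/12·h[3] + 1/12·h[4] + 1/6·h[5]
  h[5] = 1 + 1/6·h[0] + 1/4·h[2] + 1/6·h[3] + 1/6·h[4] + 1/6·h[5]
Solving the 5×5 linear system over states ≠ 1 gives exactly h = [41998/7627, 0, 44880/7627, 49634/7627, 41396/7627, 49222/7627] (h[1] = 0 is the target).

h = [5.5065, 0.0000, 5.8844, 6.5077, 5.4276, 6.4537]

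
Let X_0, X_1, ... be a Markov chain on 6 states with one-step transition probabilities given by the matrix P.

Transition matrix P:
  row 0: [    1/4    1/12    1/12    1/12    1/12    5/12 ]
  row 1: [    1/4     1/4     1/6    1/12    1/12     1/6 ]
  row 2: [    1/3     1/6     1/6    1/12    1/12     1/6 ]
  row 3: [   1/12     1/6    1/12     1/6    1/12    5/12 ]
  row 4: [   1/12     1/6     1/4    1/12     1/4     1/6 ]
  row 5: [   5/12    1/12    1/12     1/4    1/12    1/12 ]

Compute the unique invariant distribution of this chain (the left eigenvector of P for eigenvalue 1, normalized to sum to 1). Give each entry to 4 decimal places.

π = [0.2618, 0.1357, 0.1214, 0.1356, 0.1000, 0.2455]

Balance equations π_j = Σ_i π_i·P[i][j]:
  π_0 = 1/4·π_0 + 1/4·π_1 + 1/3·π_2 + 1/12·π_3 + 1/12·π_4 + 5/12·π_5
  π_1 = 1/12·π_0 + 1/4·π_1 + 1/6·π_2 + 1/6·π_3 + 1/6·π_4 + 1/12·π_5
  π_2 = 1/12·π_0 + 1/6·π_1 + 1/6·π_2 + 1/12·π_3 + 1/4·π_4 + 1/12·π_5
  π_3 = 1/12·π_0 + 1/12·π_1 + 1/12·π_2 + 1/6·π_3 + 1/12·π_4 + 1/4·π_5
  π_4 = 1/12·π_0 + 1/12·π_1 + 1/12·π_2 + 1/12·π_3 + 1/4·π_4 + 1/12·π_5
  normalize: π_0 + π_1 + π_2 + π_3 + π_4 + π_5 = 1
Solving the linear system gives exactly π = [50409/192560, 2613/19256, 11691/96280, 13051/96280, 1/10, 47281/192560].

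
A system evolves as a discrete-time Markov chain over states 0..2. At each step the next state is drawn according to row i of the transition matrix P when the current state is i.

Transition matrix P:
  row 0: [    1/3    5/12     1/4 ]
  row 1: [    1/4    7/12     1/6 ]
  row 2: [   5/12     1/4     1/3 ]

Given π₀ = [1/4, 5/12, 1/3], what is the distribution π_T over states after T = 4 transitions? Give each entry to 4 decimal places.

π = [0.3150, 0.4533, 0.2317]

t=0: π = [0.2500, 0.4167, 0.3333]
t=1: π = [0.3264, 0.4306, 0.2431]
t=2: π = [0.3177, 0.4479, 0.2344]
t=3: π = [0.3155, 0.4523, 0.2322]
t=4: π = [0.3150, 0.4533, 0.2317]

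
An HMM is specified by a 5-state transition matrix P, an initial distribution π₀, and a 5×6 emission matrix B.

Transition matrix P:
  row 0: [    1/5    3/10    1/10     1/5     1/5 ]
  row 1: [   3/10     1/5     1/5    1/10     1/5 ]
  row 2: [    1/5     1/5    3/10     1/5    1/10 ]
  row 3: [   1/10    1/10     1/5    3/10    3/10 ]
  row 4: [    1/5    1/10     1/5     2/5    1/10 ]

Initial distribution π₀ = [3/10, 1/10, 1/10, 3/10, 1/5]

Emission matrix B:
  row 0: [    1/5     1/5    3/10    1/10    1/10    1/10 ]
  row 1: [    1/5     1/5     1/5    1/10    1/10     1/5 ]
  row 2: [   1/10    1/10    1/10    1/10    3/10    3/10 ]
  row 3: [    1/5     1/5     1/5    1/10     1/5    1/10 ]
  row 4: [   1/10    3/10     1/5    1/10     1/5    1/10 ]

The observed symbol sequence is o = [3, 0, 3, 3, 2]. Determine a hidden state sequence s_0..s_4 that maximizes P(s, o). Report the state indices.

path = [0, 1, 0, 1, 0]

t=0: δ = [3.000e-02, 1.000e-02, 1.000e-02, 3.000e-02, 2.000e-02]  (obs o_0=3)
t=1: δ = [1.200e-03, 1.800e-03, 6.000e-04, 1.800e-03, 9.000e-04]  ψ = [0, 0, 3, 3, 3]  (obs o_1=0)
t=2: δ = [5.400e-05, 3.600e-05, 3.600e-05, 5.400e-05, 5.400e-05]  ψ = [1, 0, 1, 3, 3]  (obs o_2=3)
t=3: δ = [1.080e-06, 1.620e-06, 1.080e-06, 2.160e-06, 1.620e-06]  ψ = [0, 0, 2, 4, 3]  (obs o_3=3)
t=4: δ = [1.458e-07, 6.480e-08, 4.320e-08, 1.296e-07, 1.296e-07]  ψ = [1, 0, 3, 3, 3]  (obs o_4=2)
backtrack: best end state = 0; path = [0, 1, 0, 1, 0]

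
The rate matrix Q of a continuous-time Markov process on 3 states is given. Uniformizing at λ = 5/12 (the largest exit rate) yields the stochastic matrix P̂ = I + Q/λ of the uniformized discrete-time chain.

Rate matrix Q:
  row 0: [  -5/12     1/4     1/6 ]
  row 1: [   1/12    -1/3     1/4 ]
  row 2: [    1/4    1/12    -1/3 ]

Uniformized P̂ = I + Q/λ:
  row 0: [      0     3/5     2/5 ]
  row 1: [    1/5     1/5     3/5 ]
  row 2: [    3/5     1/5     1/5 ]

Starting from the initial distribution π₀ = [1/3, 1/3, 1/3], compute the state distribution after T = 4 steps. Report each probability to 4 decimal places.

t=0: π = [0.3333, 0.3333, 0.3333]
t=1: π = [0.2667, 0.3333, 0.4000]
t=2: π = [0.3067, 0.3067, 0.3867]
t=3: π = [0.2933, 0.3227, 0.3840]
t=4: π = [0.2949, 0.3173, 0.3877]

π = [0.2949, 0.3173, 0.3877]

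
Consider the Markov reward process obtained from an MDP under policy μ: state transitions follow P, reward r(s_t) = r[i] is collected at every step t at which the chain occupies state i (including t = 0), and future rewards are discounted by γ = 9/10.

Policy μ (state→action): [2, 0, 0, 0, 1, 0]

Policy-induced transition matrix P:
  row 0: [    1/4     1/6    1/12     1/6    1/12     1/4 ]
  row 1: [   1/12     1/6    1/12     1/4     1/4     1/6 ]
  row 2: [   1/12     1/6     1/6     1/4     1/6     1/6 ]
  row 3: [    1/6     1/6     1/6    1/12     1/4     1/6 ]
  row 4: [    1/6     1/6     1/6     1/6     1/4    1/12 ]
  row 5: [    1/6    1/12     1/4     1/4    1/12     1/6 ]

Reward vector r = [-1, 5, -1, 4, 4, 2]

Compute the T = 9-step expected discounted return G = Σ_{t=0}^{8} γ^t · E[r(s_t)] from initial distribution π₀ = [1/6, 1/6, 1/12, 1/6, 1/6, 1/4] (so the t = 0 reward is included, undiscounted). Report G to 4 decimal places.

t=0: π = [0.1667, 0.1667, 0.0833, 0.1667, 0.1667, 0.2500], E[r] = 2.4167, γ^t·E[r] = 2.416667, running G = 2.416667
t=1: π = [0.1597, 0.1458, 0.1597, 0.1944, 0.1736, 0.1667], E[r] = 2.2153, γ^t·E[r] = 1.993750, running G = 4.410417
t=2: π = [0.1545, 0.1528, 0.1551, 0.1898, 0.1823, 0.1655], E[r] = 2.2737, γ^t·E[r] = 1.841719, running G = 6.252135
t=3: π = [0.1539, 0.1529, 0.1549, 0.1903, 0.1837, 0.1644], E[r] = 2.2805, γ^t·E[r] = 1.662469, running G = 7.914604
t=4: π = [0.1538, 0.1530, 0.1548, 0.1901, 0.1841, 0.1642], E[r] = 2.2814, γ^t·E[r] = 1.496815, running G = 9.411419
t=5: π = [0.1538, 0.1530, 0.1548, 0.1902, 0.1841, 0.1641], E[r] = 2.2816, γ^t·E[r] = 1.347254, running G = 10.758674
t=6: π = [0.1538, 0.1530, 0.1548, 0.1901, 0.1841, 0.1641], E[r] = 2.2816, γ^t·E[r] = 1.212543, running G = 11.971217
t=7: π = [0.1538, 0.1530, 0.1548, 0.1901, 0.1841, 0.1641], E[r] = 2.2816, γ^t·E[r] = 1.091291, running G = 13.062508
t=8: π = [0.1538, 0.1530, 0.1548, 0.1901, 0.1841, 0.1641], E[r] = 2.2816, γ^t·E[r] = 0.982162, running G = 14.044670

G = 14.0447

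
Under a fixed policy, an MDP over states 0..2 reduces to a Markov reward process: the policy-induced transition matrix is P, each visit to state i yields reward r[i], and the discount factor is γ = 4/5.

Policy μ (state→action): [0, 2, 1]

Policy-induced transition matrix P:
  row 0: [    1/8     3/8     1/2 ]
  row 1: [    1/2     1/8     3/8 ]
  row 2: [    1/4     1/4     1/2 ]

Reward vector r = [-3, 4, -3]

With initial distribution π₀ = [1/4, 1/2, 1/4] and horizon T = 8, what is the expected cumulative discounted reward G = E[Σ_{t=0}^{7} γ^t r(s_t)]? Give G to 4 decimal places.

G = -3.5288

t=0: π = [0.2500, 0.5000, 0.2500], E[r] = 0.5000, γ^t·E[r] = 0.500000, running G = 0.500000
t=1: π = [0.3438, 0.2188, 0.4375], E[r] = -1.4688, γ^t·E[r] = -1.175000, running G = -0.675000
t=2: π = [0.2617, 0.2656, 0.4727], E[r] = -1.1406, γ^t·E[r] = -0.730000, running G = -1.405000
t=3: π = [0.2837, 0.2495, 0.4668], E[r] = -1.2534, γ^t·E[r] = -0.641750, running G = -2.046750
t=4: π = [0.2769, 0.2543, 0.4688], E[r] = -1.2201, γ^t·E[r] = -0.499750, running G = -2.546500
t=5: π = [0.2790, 0.2528, 0.4682], E[r] = -1.2302, γ^t·E[r] = -0.403108, running G = -2.949608
t=6: π = [0.2783, 0.2533, 0.4684], E[r] = -1.2271, γ^t·E[r] = -0.321688, running G = -3.271296
t=7: π = [0.2785, 0.2531, 0.4683], E[r] = -1.2281, γ^t·E[r] = -0.257543, running G = -3.528839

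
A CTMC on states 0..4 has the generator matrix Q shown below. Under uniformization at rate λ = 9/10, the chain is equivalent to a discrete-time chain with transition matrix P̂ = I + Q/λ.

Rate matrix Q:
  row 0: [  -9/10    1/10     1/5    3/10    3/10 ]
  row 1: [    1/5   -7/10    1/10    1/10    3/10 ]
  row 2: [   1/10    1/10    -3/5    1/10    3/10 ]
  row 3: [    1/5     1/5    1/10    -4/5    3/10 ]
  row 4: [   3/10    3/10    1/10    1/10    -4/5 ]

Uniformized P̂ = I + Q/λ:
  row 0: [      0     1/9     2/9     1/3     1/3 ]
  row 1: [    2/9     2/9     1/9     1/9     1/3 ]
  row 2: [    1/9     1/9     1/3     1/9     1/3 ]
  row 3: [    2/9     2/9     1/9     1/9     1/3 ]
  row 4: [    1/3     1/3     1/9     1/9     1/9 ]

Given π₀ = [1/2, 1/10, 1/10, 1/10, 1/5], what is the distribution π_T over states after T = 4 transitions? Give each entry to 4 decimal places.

t=0: π = [0.5000, 0.1000, 0.1000, 0.1000, 0.2000]
t=1: π = [0.1222, 0.1778, 0.1889, 0.2222, 0.2889]
t=2: π = [0.2062, 0.2198, 0.1667, 0.1383, 0.2691]
t=3: π = [0.1878, 0.2107, 0.1711, 0.1569, 0.2735]
t=4: π = [0.1919, 0.2127, 0.1700, 0.1528, 0.2725]

π = [0.1919, 0.2127, 0.1700, 0.1528, 0.2725]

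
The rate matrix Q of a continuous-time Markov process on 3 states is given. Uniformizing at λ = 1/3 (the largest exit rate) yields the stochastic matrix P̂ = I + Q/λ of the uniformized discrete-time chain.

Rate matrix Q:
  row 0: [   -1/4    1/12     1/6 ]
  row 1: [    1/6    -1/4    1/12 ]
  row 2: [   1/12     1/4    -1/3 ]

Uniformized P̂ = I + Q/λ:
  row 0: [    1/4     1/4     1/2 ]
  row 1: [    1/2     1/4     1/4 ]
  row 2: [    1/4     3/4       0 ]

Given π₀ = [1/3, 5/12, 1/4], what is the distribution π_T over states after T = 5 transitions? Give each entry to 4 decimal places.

t=0: π = [0.3333, 0.4167, 0.2500]
t=1: π = [0.3542, 0.3750, 0.2708]
t=2: π = [0.3438, 0.3854, 0.2708]
t=3: π = [0.3464, 0.3854, 0.2682]
t=4: π = [0.3464, 0.3841, 0.2695]
t=5: π = [0.3460, 0.3848, 0.2692]

π = [0.3460, 0.3848, 0.2692]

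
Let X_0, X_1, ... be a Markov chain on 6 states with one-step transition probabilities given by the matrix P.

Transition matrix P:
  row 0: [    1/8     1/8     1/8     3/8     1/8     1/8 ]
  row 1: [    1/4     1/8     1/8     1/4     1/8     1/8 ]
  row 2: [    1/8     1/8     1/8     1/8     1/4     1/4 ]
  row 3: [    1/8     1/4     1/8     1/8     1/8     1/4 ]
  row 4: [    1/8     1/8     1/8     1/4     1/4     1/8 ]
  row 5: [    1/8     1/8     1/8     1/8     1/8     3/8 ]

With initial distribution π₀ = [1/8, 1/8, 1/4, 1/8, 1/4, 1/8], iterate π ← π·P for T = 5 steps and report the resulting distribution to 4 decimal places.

t=0: π = [0.1250, 0.1250, 0.2500, 0.1250, 0.2500, 0.1250]
t=1: π = [0.1406, 0.1406, 0.1250, 0.2031, 0.1875, 0.2031]
t=2: π = [0.1426, 0.1504, 0.1250, 0.2012, 0.1641, 0.2168]
t=3: π = [0.1438, 0.1501, 0.1250, 0.2000, 0.1611, 0.2200]
t=4: π = [0.1438, 0.1500, 0.1250, 0.1999, 0.1608, 0.2206]
t=5: π = [0.1437, 0.1500, 0.1250, 0.1998, 0.1607, 0.2208]

π = [0.1437, 0.1500, 0.1250, 0.1998, 0.1607, 0.2208]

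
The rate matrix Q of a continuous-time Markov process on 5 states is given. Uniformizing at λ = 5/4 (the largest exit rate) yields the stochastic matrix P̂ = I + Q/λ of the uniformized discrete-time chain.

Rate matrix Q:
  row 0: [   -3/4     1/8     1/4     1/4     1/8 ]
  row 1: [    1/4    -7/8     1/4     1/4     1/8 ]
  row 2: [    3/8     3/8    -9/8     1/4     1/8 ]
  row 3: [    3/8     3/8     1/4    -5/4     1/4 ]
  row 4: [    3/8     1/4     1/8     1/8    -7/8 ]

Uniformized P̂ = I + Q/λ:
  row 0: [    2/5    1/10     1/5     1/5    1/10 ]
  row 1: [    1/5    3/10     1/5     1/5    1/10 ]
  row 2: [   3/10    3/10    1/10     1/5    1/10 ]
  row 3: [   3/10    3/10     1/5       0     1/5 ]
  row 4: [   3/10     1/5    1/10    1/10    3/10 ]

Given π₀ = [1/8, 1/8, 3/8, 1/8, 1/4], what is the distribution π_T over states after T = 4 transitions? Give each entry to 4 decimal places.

π = [0.3084, 0.2239, 0.1687, 0.1546, 0.1444]

t=0: π = [0.1250, 0.1250, 0.3750, 0.1250, 0.2500]
t=1: π = [0.3000, 0.2500, 0.1375, 0.1500, 0.1625]
t=2: π = [0.3050, 0.2238, 0.1700, 0.1538, 0.1475]
t=3: π = [0.3081, 0.2243, 0.1683, 0.1545, 0.1449]
t=4: π = [0.3084, 0.2239, 0.1687, 0.1546, 0.1444]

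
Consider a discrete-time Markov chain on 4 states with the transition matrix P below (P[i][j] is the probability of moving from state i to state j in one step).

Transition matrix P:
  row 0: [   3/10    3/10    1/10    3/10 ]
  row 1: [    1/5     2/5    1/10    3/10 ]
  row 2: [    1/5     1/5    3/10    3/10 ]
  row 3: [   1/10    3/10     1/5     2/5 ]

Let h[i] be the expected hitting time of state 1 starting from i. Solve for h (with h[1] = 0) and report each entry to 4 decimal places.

h = [3.5294, 0.0000, 3.9706, 3.5784]

First-step conditioning: h[1] = 0; for i ≠ 1, h[i] = 1 + Σ_k P[i][k]·h[k].
  h[0] = 1 + 3/10·h[0] + 1/10·h[2] + 3/10·h[3]
  h[2] = 1 + 1/5·h[0] + 3/10·h[2] + 3/10·h[3]
  h[3] = 1 + 1/10·h[0] + 1/5·h[2] + 2/5·h[3]
Solving the 3×3 linear system over states ≠ 1 gives exactly h = [60/17, 0, 135/34, 365/102] (h[1] = 0 is the target).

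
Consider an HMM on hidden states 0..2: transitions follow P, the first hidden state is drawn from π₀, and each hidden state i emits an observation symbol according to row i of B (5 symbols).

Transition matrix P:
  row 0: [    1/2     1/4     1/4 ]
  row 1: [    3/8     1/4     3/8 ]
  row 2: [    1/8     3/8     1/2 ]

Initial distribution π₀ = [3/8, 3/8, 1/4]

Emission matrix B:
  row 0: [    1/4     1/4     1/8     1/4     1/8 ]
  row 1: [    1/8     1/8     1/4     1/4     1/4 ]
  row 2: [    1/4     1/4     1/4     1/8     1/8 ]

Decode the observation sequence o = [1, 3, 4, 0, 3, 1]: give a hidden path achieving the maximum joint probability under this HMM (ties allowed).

t=0: δ = [9.375e-02, 4.688e-02, 6.250e-02]  (obs o_0=1)
t=1: δ = [1.172e-02, 5.859e-03, 3.906e-03]  ψ = [0, 0, 2]  (obs o_1=3)
t=2: δ = [7.324e-04, 7.324e-04, 3.662e-04]  ψ = [0, 0, 0]  (obs o_2=4)
t=3: δ = [9.155e-05, 2.289e-05, 6.866e-05]  ψ = [0, 0, 1]  (obs o_3=0)
t=4: δ = [1.144e-05, 6.437e-06, 4.292e-06]  ψ = [0, 2, 2]  (obs o_4=3)
t=5: δ = [1.431e-06, 3.576e-07, 7.153e-07]  ψ = [0, 0, 0]  (obs o_5=1)
backtrack: best end state = 0; path = [0, 0, 0, 0, 0, 0]

path = [0, 0, 0, 0, 0, 0]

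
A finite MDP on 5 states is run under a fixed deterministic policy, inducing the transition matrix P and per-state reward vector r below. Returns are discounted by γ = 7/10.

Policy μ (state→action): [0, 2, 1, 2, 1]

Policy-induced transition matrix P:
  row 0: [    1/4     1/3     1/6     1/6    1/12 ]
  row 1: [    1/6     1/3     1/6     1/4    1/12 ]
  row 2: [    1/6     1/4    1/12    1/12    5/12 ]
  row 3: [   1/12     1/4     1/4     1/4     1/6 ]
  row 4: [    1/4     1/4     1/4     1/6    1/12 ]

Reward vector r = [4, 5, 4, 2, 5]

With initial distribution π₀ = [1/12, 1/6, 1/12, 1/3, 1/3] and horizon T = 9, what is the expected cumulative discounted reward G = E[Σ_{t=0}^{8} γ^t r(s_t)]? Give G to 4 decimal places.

t=0: π = [0.0833, 0.1667, 0.0833, 0.3333, 0.3333], E[r] = 3.8333, γ^t·E[r] = 3.833333, running G = 3.833333
t=1: π = [0.1736, 0.2708, 0.2153, 0.2014, 0.1389], E[r] = 4.0069, γ^t·E[r] = 2.804861, running G = 6.638194
t=2: π = [0.1759, 0.2870, 0.1771, 0.1881, 0.1719], E[r] = 4.0828, γ^t·E[r] = 2.000550, running G = 8.638744
t=3: π = [0.1800, 0.2886, 0.1819, 0.1915, 0.1580], E[r] = 4.0636, γ^t·E[r] = 1.393818, running G = 10.032562
t=4: π = [0.1789, 0.2890, 0.1806, 0.1915, 0.1599], E[r] = 4.0659, γ^t·E[r] = 0.976233, running G = 11.008795
t=5: π = [0.1789, 0.2890, 0.1809, 0.1917, 0.1595], E[r] = 4.0652, γ^t·E[r] = 0.683234, running G = 11.692030
t=6: π = [0.1789, 0.2890, 0.1809, 0.1916, 0.1596], E[r] = 4.0653, γ^t·E[r] = 0.478279, running G = 12.170309
t=7: π = [0.1789, 0.2890, 0.1809, 0.1916, 0.1596], E[r] = 4.0653, γ^t·E[r] = 0.334793, running G = 12.505103
t=8: π = [0.1789, 0.2890, 0.1809, 0.1916, 0.1596], E[r] = 4.0653, γ^t·E[r] = 0.234356, running G = 12.739458

G = 12.7395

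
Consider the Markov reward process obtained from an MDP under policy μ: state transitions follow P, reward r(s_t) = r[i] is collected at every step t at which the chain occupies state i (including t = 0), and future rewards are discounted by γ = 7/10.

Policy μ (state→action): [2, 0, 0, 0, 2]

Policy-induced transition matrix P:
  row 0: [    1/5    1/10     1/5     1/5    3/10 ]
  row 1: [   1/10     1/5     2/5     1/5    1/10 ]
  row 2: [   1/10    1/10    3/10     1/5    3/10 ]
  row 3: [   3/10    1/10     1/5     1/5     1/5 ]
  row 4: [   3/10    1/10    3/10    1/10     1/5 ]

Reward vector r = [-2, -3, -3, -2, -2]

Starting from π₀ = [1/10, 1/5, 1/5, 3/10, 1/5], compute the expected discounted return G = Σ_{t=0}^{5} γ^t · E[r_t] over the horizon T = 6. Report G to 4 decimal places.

G = -7.0398

t=0: π = [0.1000, 0.2000, 0.2000, 0.3000, 0.2000], E[r] = -2.4000, γ^t·E[r] = -2.400000, running G = -2.400000
t=1: π = [0.2100, 0.1200, 0.2800, 0.1800, 0.2100], E[r] = -2.4000, γ^t·E[r] = -1.680000, running G = -4.080000
t=2: π = [0.1990, 0.1120, 0.2730, 0.1790, 0.2370], E[r] = -2.3850, γ^t·E[r] = -1.168650, running G = -5.248650
t=3: π = [0.2031, 0.1112, 0.2734, 0.1763, 0.2360], E[r] = -2.3846, γ^t·E[r] = -0.817918, running G = -6.066568
t=4: π = [0.2028, 0.1111, 0.2732, 0.1764, 0.2365], E[r] = -2.3843, γ^t·E[r] = -0.572470, running G = -6.639038
t=5: π = [0.2029, 0.1111, 0.2732, 0.1763, 0.2365], E[r] = -2.3843, γ^t·E[r] = -0.400730, running G = -7.039769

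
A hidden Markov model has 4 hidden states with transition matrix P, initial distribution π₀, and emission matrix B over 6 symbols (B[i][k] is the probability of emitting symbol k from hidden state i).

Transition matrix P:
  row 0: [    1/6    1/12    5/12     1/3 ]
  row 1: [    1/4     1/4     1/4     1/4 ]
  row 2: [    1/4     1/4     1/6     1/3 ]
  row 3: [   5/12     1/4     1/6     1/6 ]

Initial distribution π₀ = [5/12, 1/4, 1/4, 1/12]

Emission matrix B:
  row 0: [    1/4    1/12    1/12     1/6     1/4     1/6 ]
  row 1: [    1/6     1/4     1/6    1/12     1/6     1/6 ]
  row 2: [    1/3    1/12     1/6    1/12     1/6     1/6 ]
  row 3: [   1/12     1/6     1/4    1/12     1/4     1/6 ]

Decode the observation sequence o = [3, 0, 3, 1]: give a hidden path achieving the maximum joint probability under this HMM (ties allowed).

t=0: δ = [6.944e-02, 2.083e-02, 2.083e-02, 6.944e-03]  (obs o_0=3)
t=1: δ = [2.894e-03, 9.645e-04, 9.645e-03, 1.929e-03]  ψ = [0, 0, 0, 0]  (obs o_1=0)
t=2: δ = [4.019e-04, 2.009e-04, 1.340e-04, 2.679e-04]  ψ = [2, 2, 2, 2]  (obs o_2=3)
t=3: δ = [9.303e-06, 1.674e-05, 1.395e-05, 2.233e-05]  ψ = [3, 3, 0, 0]  (obs o_3=1)
backtrack: best end state = 3; path = [0, 2, 0, 3]

path = [0, 2, 0, 3]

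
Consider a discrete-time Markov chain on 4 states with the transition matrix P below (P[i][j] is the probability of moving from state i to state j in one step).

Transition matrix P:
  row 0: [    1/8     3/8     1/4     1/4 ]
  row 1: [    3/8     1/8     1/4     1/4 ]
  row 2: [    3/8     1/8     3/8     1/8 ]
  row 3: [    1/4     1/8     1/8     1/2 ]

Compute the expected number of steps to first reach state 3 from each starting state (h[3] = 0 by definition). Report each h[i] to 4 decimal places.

First-step conditioning: h[3] = 0; for i ≠ 3, h[i] = 1 + Σ_k P[i][k]·h[k].
  h[0] = 1 + 1/8·h[0] + 3/8·h[1] + 1/4·h[2]
  h[1] = 1 + 3/8·h[0] + 1/8·h[1] + 1/4·h[2]
  h[2] = 1 + 3/8·h[0] + 1/8·h[1] + 3/8·h[2]
Solving the 3×3 linear system over states ≠ 3 gives exactly h = [14/3, 14/3, 16/3, 0] (h[3] = 0 is the target).

h = [4.6667, 4.6667, 5.3333, 0.0000]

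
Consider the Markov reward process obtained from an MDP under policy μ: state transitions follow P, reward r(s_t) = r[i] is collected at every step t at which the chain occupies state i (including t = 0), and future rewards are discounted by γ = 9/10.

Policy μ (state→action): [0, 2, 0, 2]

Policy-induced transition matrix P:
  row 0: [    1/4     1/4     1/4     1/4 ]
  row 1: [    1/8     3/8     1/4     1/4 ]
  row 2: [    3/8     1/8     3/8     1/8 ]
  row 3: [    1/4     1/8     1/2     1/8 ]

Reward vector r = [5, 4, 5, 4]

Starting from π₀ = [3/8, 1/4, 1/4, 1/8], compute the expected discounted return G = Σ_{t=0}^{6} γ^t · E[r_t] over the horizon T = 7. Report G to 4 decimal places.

G = 24.0004

t=0: π = [0.3750, 0.2500, 0.2500, 0.1250], E[r] = 4.6250, γ^t·E[r] = 4.625000, running G = 4.625000
t=1: π = [0.2500, 0.2344, 0.3125, 0.2031], E[r] = 4.5625, γ^t·E[r] = 4.106250, running G = 8.731250
t=2: π = [0.2598, 0.2148, 0.3398, 0.1855], E[r] = 4.5996, γ^t·E[r] = 3.725684, running G = 12.456934
t=3: π = [0.2656, 0.2112, 0.3389, 0.1843], E[r] = 4.6045, γ^t·E[r] = 3.356675, running G = 15.813608
t=4: π = [0.2660, 0.2110, 0.3384, 0.1846], E[r] = 4.6044, γ^t·E[r] = 3.020947, running G = 18.834556
t=5: π = [0.2659, 0.2110, 0.3385, 0.1846], E[r] = 4.6044, γ^t·E[r] = 2.718844, running G = 21.553399
t=6: π = [0.2659, 0.2110, 0.3385, 0.1846], E[r] = 4.6044, γ^t·E[r] = 2.446964, running G = 24.000363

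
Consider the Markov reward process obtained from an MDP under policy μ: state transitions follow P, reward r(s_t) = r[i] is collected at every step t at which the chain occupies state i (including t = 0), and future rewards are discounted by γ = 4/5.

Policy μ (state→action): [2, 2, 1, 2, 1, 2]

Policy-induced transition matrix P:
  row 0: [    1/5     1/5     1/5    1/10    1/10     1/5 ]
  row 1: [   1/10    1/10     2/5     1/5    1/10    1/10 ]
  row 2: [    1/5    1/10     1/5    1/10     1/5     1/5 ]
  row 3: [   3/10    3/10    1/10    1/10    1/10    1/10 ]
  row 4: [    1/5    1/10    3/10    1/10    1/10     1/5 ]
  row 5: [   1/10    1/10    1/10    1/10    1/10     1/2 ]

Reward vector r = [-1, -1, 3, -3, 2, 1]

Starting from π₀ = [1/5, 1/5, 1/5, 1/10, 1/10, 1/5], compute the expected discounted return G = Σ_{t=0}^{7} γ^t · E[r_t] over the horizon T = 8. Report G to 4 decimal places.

G = 1.7212

t=0: π = [0.2000, 0.2000, 0.2000, 0.1000, 0.1000, 0.2000], E[r] = 0.3000, γ^t·E[r] = 0.300000, running G = 0.300000
t=1: π = [0.1700, 0.1400, 0.2200, 0.1200, 0.1200, 0.2300], E[r] = 0.4600, γ^t·E[r] = 0.368000, running G = 0.668000
t=2: π = [0.1750, 0.1410, 0.2050, 0.1140, 0.1220, 0.2430], E[r] = 0.4440, γ^t·E[r] = 0.284160, running G = 0.952160
t=3: π = [0.1730, 0.1403, 0.2047, 0.1141, 0.1205, 0.2474], E[r] = 0.4469, γ^t·E[r] = 0.228813, running G = 1.180973
t=4: π = [0.1726, 0.1401, 0.2040, 0.1140, 0.1205, 0.2488], E[r] = 0.4468, γ^t·E[r] = 0.182989, running G = 1.363962
t=5: π = [0.1725, 0.1401, 0.2038, 0.1140, 0.1204, 0.2492], E[r] = 0.4468, γ^t·E[r] = 0.146395, running G = 1.510357
t=6: π = [0.1725, 0.1401, 0.2037, 0.1140, 0.1204, 0.2494], E[r] = 0.4468, γ^t·E[r] = 0.117115, running G = 1.627472
t=7: π = [0.1725, 0.1400, 0.2037, 0.1140, 0.1204, 0.2494], E[r] = 0.4468, γ^t·E[r] = 0.093692, running G = 1.721164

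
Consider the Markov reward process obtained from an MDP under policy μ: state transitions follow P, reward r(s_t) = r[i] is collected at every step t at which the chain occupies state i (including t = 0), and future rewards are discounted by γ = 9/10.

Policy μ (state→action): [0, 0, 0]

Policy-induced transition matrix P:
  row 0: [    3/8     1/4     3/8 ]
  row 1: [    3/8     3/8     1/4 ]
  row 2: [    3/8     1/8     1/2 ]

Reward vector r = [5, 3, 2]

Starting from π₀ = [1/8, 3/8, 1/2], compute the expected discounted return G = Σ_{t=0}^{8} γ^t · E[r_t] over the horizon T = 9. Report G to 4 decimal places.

t=0: π = [0.1250, 0.3750, 0.5000], E[r] = 2.7500, γ^t·E[r] = 2.750000, running G = 2.750000
t=1: π = [0.3750, 0.2344, 0.3906], E[r] = 3.3594, γ^t·E[r] = 3.023438, running G = 5.773438
t=2: π = [0.3750, 0.2305, 0.3945], E[r] = 3.3555, γ^t·E[r] = 2.717930, running G = 8.491367
t=3: π = [0.3750, 0.2295, 0.3955], E[r] = 3.3545, γ^t·E[r] = 2.445425, running G = 10.936792
t=4: π = [0.3750, 0.2292, 0.3958], E[r] = 3.3542, γ^t·E[r] = 2.200722, running G = 13.137514
t=5: π = [0.3750, 0.2292, 0.3958], E[r] = 3.3542, γ^t·E[r] = 1.980614, running G = 15.118128
t=6: π = [0.3750, 0.2292, 0.3958], E[r] = 3.3542, γ^t·E[r] = 1.782544, running G = 16.900672
t=7: π = [0.3750, 0.2292, 0.3958], E[r] = 3.3542, γ^t·E[r] = 1.604288, running G = 18.504961
t=8: π = [0.3750, 0.2292, 0.3958], E[r] = 3.3542, γ^t·E[r] = 1.443859, running G = 19.948819

G = 19.9488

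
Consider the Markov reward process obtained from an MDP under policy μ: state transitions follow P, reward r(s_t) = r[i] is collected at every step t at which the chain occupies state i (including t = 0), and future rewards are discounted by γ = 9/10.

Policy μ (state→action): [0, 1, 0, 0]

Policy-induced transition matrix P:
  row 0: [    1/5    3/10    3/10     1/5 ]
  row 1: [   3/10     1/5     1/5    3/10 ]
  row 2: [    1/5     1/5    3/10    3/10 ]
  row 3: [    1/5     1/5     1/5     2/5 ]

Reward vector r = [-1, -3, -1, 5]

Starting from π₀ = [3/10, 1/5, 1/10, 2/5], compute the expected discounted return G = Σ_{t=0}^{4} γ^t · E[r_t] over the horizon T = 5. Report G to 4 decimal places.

G = 2.2561

t=0: π = [0.3000, 0.2000, 0.1000, 0.4000], E[r] = 1.0000, γ^t·E[r] = 1.000000, running G = 1.000000
t=1: π = [0.2200, 0.2300, 0.2400, 0.3100], E[r] = 0.4000, γ^t·E[r] = 0.360000, running G = 1.360000
t=2: π = [0.2230, 0.2220, 0.2460, 0.3090], E[r] = 0.4100, γ^t·E[r] = 0.332100, running G = 1.692100
t=3: π = [0.2222, 0.2223, 0.2469, 0.3086], E[r] = 0.4070, γ^t·E[r] = 0.296703, running G = 1.988803
t=4: π = [0.2222, 0.2222, 0.2469, 0.3086], E[r] = 0.4074, γ^t·E[r] = 0.267295, running G = 2.256098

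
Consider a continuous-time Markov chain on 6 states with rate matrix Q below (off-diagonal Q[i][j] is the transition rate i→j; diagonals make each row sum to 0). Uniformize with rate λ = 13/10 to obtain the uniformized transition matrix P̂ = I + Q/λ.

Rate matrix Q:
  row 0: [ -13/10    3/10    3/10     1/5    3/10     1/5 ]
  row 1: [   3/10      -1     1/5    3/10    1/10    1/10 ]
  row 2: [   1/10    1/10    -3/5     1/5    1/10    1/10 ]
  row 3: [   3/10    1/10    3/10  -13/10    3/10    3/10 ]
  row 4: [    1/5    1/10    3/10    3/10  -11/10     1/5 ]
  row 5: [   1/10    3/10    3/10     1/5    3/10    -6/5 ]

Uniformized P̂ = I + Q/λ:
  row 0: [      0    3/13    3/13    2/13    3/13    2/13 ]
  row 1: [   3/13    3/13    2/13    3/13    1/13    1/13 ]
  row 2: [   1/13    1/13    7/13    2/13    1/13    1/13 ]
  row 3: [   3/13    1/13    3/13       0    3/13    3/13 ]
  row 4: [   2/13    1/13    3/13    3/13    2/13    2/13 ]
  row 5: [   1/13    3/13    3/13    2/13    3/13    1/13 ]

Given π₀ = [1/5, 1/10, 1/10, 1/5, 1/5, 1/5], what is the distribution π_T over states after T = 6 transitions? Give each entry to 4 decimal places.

t=0: π = [0.2000, 0.1000, 0.1000, 0.2000, 0.2000, 0.2000]
t=1: π = [0.1231, 0.1538, 0.2538, 0.1462, 0.1846, 0.1385]
t=2: π = [0.1278, 0.1408, 0.2970, 0.1574, 0.1538, 0.1231]
t=3: π = [0.1248, 0.1372, 0.3113, 0.1523, 0.1516, 0.1228]
t=4: π = [0.1235, 0.1361, 0.3160, 0.1526, 0.1501, 0.1216]
t=5: π = [0.1234, 0.1356, 0.3175, 0.1524, 0.1497, 0.1215]
t=6: π = [0.1232, 0.1354, 0.3180, 0.1523, 0.1495, 0.1214]

π = [0.1232, 0.1354, 0.3180, 0.1523, 0.1495, 0.1214]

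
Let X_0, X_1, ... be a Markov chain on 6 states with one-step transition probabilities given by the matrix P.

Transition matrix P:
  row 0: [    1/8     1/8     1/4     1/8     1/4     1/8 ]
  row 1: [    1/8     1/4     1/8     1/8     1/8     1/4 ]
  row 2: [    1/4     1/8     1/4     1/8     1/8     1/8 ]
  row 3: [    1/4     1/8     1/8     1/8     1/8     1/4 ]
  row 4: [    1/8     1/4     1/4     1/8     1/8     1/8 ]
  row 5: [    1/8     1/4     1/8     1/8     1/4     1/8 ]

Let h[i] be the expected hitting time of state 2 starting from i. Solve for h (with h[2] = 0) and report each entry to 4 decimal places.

First-step conditioning: h[2] = 0; for i ≠ 2, h[i] = 1 + Σ_k P[i][k]·h[k].
  h[0] = 1 + 1/8·h[0] + 1/8·h[1] + 1/8·h[3] + 1/4·h[4] + 1/8·h[5]
  h[1] = 1 + 1/8·h[0] + 1/4·h[1] + 1/8·h[3] + 1/8·h[4] + 1/4·h[5]
  h[3] = 1 + 1/4·h[0] + 1/8·h[1] + 1/8·h[3] + 1/8·h[4] + 1/4·h[5]
  h[4] = 1 + 1/8·h[0] + 1/4·h[1] + 1/8·h[3] + 1/8·h[4] + 1/8·h[5]
  h[5] = 1 + 1/8·h[0] + 1/4·h[1] + 1/8·h[3] + 1/4·h[4] + 1/8·h[5]
Solving the 5×5 linear system over states ≠ 2 gives exactly h = [32192/6105, 37376/6105, 0, 36728/6105, 32768/6105, 12288/2035] (h[2] = 0 is the target).

h = [5.2731, 6.1222, 0.0000, 6.0161, 5.3674, 6.0383]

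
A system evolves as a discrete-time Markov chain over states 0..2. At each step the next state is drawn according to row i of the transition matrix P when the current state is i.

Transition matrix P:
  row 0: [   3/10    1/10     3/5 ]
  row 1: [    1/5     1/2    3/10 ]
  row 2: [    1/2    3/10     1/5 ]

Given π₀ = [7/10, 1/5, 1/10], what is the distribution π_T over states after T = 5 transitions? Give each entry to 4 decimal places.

π = [0.3440, 0.2880, 0.3680]

t=0: π = [0.7000, 0.2000, 0.1000]
t=1: π = [0.3000, 0.2000, 0.5000]
t=2: π = [0.3800, 0.2800, 0.3400]
t=3: π = [0.3400, 0.2800, 0.3800]
t=4: π = [0.3480, 0.2880, 0.3640]
t=5: π = [0.3440, 0.2880, 0.3680]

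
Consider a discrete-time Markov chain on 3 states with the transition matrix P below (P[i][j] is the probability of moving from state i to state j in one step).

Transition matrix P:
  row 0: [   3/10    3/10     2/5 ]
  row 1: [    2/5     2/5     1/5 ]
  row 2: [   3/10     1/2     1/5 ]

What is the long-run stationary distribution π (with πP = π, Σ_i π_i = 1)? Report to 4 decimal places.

π = [0.3393, 0.3929, 0.2679]

Balance equations π_j = Σ_i π_i·P[i][j]:
  π_0 = 3/10·π_0 + 2/5·π_1 + 3/10·π_2
  π_1 = 3/10·π_0 + 2/5·π_1 + 1/2·π_2
  normalize: π_0 + π_1 + π_2 = 1
Solving the linear system gives exactly π = [19/56, 11/28, 15/56].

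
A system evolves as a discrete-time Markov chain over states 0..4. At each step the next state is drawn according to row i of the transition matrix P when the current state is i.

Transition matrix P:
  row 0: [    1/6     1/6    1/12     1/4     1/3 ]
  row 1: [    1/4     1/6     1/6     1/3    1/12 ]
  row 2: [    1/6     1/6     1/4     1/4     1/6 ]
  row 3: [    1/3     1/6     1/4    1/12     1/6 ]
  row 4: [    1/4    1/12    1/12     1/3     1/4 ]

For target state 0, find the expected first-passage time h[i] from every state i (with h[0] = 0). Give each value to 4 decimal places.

First-step conditioning: h[0] = 0; for i ≠ 0, h[i] = 1 + Σ_k P[i][k]·h[k].
  h[1] = 1 + 1/6·h[1] + 1/6·h[2] + 1/3·h[3] + 1/12·h[4]
  h[2] = 1 + 1/6·h[1] + 1/4·h[2] + 1/4·h[3] + 1/6·h[4]
  h[3] = 1 + 1/6·h[1] + 1/4·h[2] + 1/12·h[3] + 1/6·h[4]
  h[4] = 1 + 1/12·h[1] + 1/12·h[2] + 1/3·h[3] + 1/4·h[4]
Solving the 4×4 linear system over states ≠ 0 gives exactly h = [0, 10044/2563, 11004/2563, 9432/2563, 9948/2563] (h[0] = 0 is the target).

h = [0.0000, 3.9188, 4.2934, 3.6801, 3.8814]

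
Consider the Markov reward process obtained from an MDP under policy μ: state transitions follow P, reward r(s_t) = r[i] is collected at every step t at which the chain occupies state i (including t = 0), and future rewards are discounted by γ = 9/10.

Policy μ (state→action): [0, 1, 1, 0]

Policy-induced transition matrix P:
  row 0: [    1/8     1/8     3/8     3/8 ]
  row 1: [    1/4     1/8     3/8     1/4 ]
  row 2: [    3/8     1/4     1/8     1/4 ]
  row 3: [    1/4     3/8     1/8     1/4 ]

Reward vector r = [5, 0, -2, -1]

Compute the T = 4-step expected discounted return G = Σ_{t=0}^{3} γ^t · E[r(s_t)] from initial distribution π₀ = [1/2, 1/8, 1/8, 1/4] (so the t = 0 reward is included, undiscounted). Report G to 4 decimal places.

t=0: π = [0.5000, 0.1250, 0.1250, 0.2500], E[r] = 2.0000, γ^t·E[r] = 2.000000, running G = 2.000000
t=1: π = [0.2031, 0.2031, 0.2813, 0.3125], E[r] = 0.1406, γ^t·E[r] = 0.126563, running G = 2.126563
t=2: π = [0.2598, 0.2383, 0.2266, 0.2754], E[r] = 0.5703, γ^t·E[r] = 0.461953, running G = 2.588516
t=3: π = [0.2458, 0.2222, 0.2495, 0.2825], E[r] = 0.4478, γ^t·E[r] = 0.326413, running G = 2.914928

G = 2.9149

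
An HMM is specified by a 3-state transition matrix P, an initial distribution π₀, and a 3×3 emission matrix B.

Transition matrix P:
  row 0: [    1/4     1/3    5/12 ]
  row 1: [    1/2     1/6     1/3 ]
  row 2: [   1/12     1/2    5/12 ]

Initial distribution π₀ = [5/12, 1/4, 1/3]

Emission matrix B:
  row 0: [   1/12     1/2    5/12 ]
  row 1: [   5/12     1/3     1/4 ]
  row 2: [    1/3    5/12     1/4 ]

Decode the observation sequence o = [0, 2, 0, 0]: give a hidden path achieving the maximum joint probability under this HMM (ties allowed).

path = [1, 0, 2, 1]

t=0: δ = [3.472e-02, 1.042e-01, 1.111e-01]  (obs o_0=0)
t=1: δ = [2.170e-02, 1.389e-02, 1.157e-02]  ψ = [1, 2, 2]  (obs o_1=2)
t=2: δ = [5.787e-04, 3.014e-03, 3.014e-03]  ψ = [1, 0, 0]  (obs o_2=0)
t=3: δ = [1.256e-04, 6.279e-04, 4.186e-04]  ψ = [1, 2, 2]  (obs o_3=0)
backtrack: best end state = 1; path = [1, 0, 2, 1]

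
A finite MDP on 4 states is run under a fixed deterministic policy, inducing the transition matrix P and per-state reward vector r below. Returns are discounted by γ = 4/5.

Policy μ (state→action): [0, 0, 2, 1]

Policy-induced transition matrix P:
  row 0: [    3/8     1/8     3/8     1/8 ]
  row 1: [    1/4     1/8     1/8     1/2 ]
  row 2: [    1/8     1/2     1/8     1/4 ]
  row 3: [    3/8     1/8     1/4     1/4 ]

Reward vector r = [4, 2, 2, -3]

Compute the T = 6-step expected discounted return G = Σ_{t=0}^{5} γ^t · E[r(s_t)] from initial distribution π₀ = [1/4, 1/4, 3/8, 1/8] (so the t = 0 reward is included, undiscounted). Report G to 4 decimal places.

G = 5.0621

t=0: π = [0.2500, 0.2500, 0.3750, 0.1250], E[r] = 1.8750, γ^t·E[r] = 1.875000, running G = 1.875000
t=1: π = [0.2500, 0.2656, 0.2031, 0.2813], E[r] = 1.0938, γ^t·E[r] = 0.875000, running G = 2.750000
t=2: π = [0.2910, 0.2012, 0.2227, 0.2852], E[r] = 1.1563, γ^t·E[r] = 0.740000, running G = 3.490000
t=3: π = [0.2942, 0.2085, 0.2334, 0.2639], E[r] = 1.2688, γ^t·E[r] = 0.649625, running G = 4.139625
t=4: π = [0.2906, 0.2125, 0.2315, 0.2654], E[r] = 1.2544, γ^t·E[r] = 0.513813, running G = 4.653438
t=5: π = [0.2906, 0.2118, 0.2308, 0.2668], E[r] = 1.2471, γ^t·E[r] = 0.408638, running G = 5.062075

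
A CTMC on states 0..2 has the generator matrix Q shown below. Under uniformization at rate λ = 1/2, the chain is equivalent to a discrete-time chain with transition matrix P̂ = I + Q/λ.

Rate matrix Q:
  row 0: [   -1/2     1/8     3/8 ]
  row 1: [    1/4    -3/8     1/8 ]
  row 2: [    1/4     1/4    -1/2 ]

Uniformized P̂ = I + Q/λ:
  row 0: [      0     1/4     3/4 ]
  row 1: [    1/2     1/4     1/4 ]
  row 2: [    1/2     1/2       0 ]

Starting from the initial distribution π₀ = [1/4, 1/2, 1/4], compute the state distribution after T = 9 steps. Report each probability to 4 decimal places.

π = [0.3335, 0.3335, 0.3330]

t=0: π = [0.2500, 0.5000, 0.2500]
t=1: π = [0.3750, 0.3125, 0.3125]
t=2: π = [0.3125, 0.3281, 0.3594]
t=3: π = [0.3438, 0.3398, 0.3164]
t=4: π = [0.3281, 0.3291, 0.3428]
t=5: π = [0.3359, 0.3357, 0.3284]
t=6: π = [0.3320, 0.3321, 0.3359]
t=7: π = [0.3340, 0.3340, 0.3320]
t=8: π = [0.3330, 0.3330, 0.3340]
t=9: π = [0.3335, 0.3335, 0.3330]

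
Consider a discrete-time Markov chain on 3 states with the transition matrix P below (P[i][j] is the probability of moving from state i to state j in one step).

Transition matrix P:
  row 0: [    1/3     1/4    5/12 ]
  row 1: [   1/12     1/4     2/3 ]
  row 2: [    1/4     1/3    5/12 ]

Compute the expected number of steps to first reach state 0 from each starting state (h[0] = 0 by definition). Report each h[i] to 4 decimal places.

First-step conditioning: h[0] = 0; for i ≠ 0, h[i] = 1 + Σ_k P[i][k]·h[k].
  h[1] = 1 + 1/4·h[1] + 2/3·h[2]
  h[2] = 1 + 1/3·h[1] + 5/12·h[2]
Solving the 2×2 linear system over states ≠ 0 gives exactly h = [0, 180/31, 156/31] (h[0] = 0 is the target).

h = [0.0000, 5.8065, 5.0323]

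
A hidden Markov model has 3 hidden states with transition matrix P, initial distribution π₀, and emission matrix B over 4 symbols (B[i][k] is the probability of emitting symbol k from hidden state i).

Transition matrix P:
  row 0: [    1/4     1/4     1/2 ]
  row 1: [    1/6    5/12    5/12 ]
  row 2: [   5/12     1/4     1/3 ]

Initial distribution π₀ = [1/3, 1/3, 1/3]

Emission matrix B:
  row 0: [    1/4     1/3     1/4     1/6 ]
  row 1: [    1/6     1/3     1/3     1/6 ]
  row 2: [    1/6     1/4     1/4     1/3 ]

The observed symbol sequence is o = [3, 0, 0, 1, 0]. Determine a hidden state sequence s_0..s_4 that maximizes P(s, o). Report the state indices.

path = [2, 0, 2, 0, 2]

t=0: δ = [5.556e-02, 5.556e-02, 1.111e-01]  (obs o_0=3)
t=1: δ = [1.157e-02, 4.630e-03, 6.173e-03]  ψ = [2, 2, 2]  (obs o_1=0)
t=2: δ = [7.234e-04, 4.823e-04, 9.645e-04]  ψ = [0, 0, 0]  (obs o_2=0)
t=3: δ = [1.340e-04, 8.038e-05, 9.042e-05]  ψ = [2, 2, 0]  (obs o_3=1)
t=4: δ = [9.419e-06, 5.582e-06, 1.116e-05]  ψ = [2, 0, 0]  (obs o_4=0)
backtrack: best end state = 2; path = [2, 0, 2, 0, 2]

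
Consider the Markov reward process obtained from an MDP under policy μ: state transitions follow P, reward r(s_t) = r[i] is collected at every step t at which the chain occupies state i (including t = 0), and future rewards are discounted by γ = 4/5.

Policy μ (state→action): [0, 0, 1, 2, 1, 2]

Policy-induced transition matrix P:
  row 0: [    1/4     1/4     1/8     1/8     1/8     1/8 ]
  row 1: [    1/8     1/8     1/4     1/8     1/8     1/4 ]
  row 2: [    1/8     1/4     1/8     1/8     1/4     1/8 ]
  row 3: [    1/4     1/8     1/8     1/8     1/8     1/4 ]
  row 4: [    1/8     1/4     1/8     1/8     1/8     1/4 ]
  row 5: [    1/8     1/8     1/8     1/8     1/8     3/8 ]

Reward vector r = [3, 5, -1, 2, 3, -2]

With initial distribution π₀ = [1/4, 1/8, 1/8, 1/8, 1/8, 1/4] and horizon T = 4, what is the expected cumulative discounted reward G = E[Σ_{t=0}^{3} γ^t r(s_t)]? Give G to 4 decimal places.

G = 4.2493

t=0: π = [0.2500, 0.1250, 0.1250, 0.1250, 0.1250, 0.2500], E[r] = 1.3750, γ^t·E[r] = 1.375000, running G = 1.375000
t=1: π = [0.1719, 0.1875, 0.1406, 0.1250, 0.1406, 0.2344], E[r] = 1.5156, γ^t·E[r] = 1.212500, running G = 2.587500
t=2: π = [0.1621, 0.1816, 0.1484, 0.1250, 0.1426, 0.2402], E[r] = 1.4434, γ^t·E[r] = 0.923750, running G = 3.511250
t=3: π = [0.1609, 0.1816, 0.1477, 0.1250, 0.1436, 0.2412], E[r] = 1.4414, γ^t·E[r] = 0.738000, running G = 4.249250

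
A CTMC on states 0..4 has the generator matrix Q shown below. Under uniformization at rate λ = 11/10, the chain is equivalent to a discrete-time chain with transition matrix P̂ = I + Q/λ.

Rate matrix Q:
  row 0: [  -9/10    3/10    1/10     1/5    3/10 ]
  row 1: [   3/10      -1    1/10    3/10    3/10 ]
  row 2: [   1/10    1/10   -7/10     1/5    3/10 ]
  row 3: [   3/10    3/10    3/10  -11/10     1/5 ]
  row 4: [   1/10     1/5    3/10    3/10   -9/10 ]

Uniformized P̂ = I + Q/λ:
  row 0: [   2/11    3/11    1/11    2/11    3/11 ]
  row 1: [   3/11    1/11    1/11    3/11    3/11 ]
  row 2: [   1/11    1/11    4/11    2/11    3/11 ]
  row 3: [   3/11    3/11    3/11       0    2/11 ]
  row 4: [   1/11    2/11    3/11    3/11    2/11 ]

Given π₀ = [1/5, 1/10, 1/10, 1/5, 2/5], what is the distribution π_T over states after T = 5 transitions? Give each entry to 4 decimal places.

π = [0.1726, 0.1774, 0.2300, 0.1855, 0.2345]

t=0: π = [0.2000, 0.1000, 0.1000, 0.2000, 0.4000]
t=1: π = [0.1636, 0.2000, 0.2273, 0.1909, 0.2182]
t=2: π = [0.1769, 0.1752, 0.2273, 0.1851, 0.2355]
t=3: π = [0.1725, 0.1781, 0.2294, 0.1855, 0.2345]
t=4: π = [0.1727, 0.1773, 0.2298, 0.1856, 0.2345]
t=5: π = [0.1726, 0.1774, 0.2300, 0.1855, 0.2345]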